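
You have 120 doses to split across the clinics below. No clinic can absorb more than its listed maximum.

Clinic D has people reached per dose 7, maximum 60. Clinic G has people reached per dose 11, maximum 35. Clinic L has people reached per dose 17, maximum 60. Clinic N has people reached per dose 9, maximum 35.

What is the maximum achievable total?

Rank by people reached per dose: Clinic L 17 > Clinic G 11 > Clinic N 9 > Clinic D 7.
Give Clinic L 60 to hit its cap of 60 — 60 left.
Clinic G takes 35 to reach its cap of 35 — 25 left.
Only 25 left; Clinic N takes them to reach 25.
Total = 11×35 + 17×60 + 9×25 = 1630.

1630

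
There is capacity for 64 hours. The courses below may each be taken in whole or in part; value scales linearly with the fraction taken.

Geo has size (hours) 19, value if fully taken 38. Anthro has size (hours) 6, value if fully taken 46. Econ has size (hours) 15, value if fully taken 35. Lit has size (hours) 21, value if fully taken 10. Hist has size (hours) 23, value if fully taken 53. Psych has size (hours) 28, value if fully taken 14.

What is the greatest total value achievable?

172.5

Sort by value density: Anthro 46/6≈7.67, Econ 35/15≈2.33, Hist 53/23≈2.3, Geo 38/19≈2, Psych 14/28≈0.5, Lit 10/21≈0.476.
Anthro: take in full, 6 hours for value 46 → 58 left.
All 15 hours of Econ fit (value 35) → 43 remain.
Hist: take in full, 23 hours for value 53 → 20 left.
All 19 hours of Geo fit (value 38) → 1 remain.
Only 1 hours remain; take 1/28 of Psych for value 14×1/28 = 0.5.
Total value = 172.5.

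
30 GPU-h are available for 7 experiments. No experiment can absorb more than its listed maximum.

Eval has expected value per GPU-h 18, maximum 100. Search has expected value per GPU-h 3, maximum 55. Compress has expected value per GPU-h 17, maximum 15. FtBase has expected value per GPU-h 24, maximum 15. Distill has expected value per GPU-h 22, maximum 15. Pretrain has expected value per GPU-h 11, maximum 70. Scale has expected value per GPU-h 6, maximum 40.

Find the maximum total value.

690

Order the experiments by expected value per GPU-h: FtBase 24 > Distill 22 > Eval 18 > Compress 17 > Pretrain 11 > Scale 6 > Search 3.
FtBase: +15 to 15 (cap) → 15 left.
Distill takes 15 to reach its cap of 15 → 0 left.
Total = 24×15 + 22×15 = 690.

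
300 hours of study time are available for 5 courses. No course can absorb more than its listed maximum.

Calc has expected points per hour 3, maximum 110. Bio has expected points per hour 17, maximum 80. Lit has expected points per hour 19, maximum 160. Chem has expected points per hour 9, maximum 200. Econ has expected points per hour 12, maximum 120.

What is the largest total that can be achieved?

5120

Rank by expected points per hour: Lit 19 > Bio 17 > Econ 12 > Chem 9 > Calc 3.
Lit takes 160 to reach its cap of 160 — 140 left.
Give Bio 80 to hit its cap of 80 — 60 left.
Only 60 left; Econ takes them to reach 60.
Total = 17×80 + 19×160 + 12×60 = 5120.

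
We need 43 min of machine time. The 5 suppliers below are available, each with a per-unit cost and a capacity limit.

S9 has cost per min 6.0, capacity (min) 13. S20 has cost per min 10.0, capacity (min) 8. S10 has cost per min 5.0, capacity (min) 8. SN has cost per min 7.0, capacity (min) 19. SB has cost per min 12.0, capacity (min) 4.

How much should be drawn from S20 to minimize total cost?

Use suppliers in increasing cost order.
S10 (5.0): use full 8 ; 35 min to go.
S9 at 6.0: take all 13 min ; 22 still needed.
SN (7.0): use full 19 ; 3 min to go.
S20 at 10.0: take 3 of its 8 ; requirement met.
SB: unused.

3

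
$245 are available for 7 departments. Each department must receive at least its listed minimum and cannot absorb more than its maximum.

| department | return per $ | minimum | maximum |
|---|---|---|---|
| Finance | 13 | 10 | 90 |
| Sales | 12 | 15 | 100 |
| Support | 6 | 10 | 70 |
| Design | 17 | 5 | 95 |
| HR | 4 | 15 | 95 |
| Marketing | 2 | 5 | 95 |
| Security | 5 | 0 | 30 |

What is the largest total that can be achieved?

3275

Meeting every minimum uses 10+15+10+5+15+5+0 = 60 $, leaving 185.
Highest return per $ first: Design 17 > Finance 13 > Sales 12 > Support 6 > Security 5 > HR 4 > Marketing 2.
Design takes 90 more to reach its cap of 95 — 95 left.
Finance: +80 to 90 (cap) — 15 left.
Sales has room for 85 more but only 15 remain, so it gets 30.
Total = 13×90 + 12×30 + 6×10 + 17×95 + 4×15 + 2×5 = 3275.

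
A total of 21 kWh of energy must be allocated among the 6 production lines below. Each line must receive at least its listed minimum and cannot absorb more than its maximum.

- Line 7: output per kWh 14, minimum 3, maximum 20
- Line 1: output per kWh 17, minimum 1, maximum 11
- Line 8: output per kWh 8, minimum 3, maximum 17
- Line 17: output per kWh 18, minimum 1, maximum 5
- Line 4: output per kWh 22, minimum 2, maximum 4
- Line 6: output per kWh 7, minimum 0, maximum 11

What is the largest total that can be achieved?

346

Meeting every minimum uses 3+1+3+1+2+0 = 10 kWh, leaving 11.
Highest output per kWh first: Line 4 22 > Line 17 18 > Line 1 17 > Line 7 14 > Line 8 8 > Line 6 7.
Line 4: +2 to 4 (cap) — 9 left.
Give Line 17 4 more to hit its cap of 5 — 5 left.
Line 1: +5 (room for 10) → 6. Pool exhausted.
Total = 14×3 + 17×6 + 8×3 + 18×5 + 22×4 = 346.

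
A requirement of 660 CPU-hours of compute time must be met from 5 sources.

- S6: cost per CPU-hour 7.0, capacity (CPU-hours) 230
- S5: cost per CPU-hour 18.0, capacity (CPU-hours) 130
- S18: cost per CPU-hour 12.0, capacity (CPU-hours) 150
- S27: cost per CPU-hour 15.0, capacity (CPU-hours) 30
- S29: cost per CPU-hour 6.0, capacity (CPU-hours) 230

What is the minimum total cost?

Cheapest first:
Take 230 from S29 at 6.0 — need 430 more.
Take 230 from S6 at 7.0 — need 200 more.
S18 at 12.0: take all 150 CPU-hours — 50 still needed.
Take 30 from S27 at 15.0 — need 20 more.
Take 20 from S5 at 18.0 to finish.
Cost = 230×6.0 + 230×7.0 + 150×12.0 + 30×15.0 + 20×18.0 = 5600.

5600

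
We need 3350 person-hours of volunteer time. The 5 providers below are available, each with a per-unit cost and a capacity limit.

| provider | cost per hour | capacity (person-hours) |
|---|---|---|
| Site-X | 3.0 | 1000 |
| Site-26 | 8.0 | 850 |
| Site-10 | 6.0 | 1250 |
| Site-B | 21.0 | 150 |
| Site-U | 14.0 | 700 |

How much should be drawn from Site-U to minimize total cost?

250

Use providers in increasing cost order.
Site-X (3.0): use full 1000 → 2350 person-hours to go.
Site-10 at 6.0: take all 1250 person-hours → 1100 still needed.
Site-26 (8.0): use full 850 → 250 person-hours to go.
Take 250 from Site-U at 14.0 to finish.
Site-B: unused.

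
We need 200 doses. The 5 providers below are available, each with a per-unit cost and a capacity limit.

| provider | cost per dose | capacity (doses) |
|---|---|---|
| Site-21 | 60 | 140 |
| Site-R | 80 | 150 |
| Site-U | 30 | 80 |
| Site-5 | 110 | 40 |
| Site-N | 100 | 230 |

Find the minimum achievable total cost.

9600

Fill from the cheapest provider first.
Site-U (30): use full 80 ; 120 doses to go.
Site-21 at 60: take 120 of its 140 ; requirement met.
Site-R, Site-N, Site-5: unused.
Cost = 80×30 + 120×60 = 9600.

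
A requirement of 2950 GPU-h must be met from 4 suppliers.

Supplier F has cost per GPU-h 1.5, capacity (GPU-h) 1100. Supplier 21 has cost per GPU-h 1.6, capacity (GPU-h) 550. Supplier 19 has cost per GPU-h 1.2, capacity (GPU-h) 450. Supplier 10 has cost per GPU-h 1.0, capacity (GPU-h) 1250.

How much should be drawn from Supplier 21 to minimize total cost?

Fill from the cheapest supplier first.
Supplier 10 (1.0): use full 1250 — 1700 GPU-h to go.
Take 450 from Supplier 19 at 1.2 — need 1250 more.
Supplier F (1.5): use full 1100 — 150 GPU-h to go.
Take 150 from Supplier 21 at 1.6 to finish.

150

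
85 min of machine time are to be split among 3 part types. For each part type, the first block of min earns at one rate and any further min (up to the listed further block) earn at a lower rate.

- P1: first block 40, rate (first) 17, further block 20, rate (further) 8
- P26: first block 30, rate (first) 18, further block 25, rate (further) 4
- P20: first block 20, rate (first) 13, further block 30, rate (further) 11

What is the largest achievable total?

Rank every tier by rate: P26/T1 18 > P1/T1 17 > P20/T1 13 > P20/T2 11 > P1/T2 8 > P26/T2 4.
P26 T1 at 18: fill all 30 → 55 left.
P1/T1 (17): +40 → 15 left.
15 remain; put them into P20 T1 at 13.
Total = 18×30 + 17×40 + 13×15 = 1415.

1415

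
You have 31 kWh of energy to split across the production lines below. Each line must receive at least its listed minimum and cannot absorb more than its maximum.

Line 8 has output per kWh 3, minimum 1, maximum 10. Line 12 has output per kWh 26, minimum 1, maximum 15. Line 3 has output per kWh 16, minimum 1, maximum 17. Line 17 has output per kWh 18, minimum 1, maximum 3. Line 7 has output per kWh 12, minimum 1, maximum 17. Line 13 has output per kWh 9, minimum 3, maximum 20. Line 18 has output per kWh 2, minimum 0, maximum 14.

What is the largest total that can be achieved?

614

Meeting every minimum uses 1+1+1+1+1+3+0 = 8 kWh, leaving 23.
Rank by output per kWh: Line 12 26 > Line 17 18 > Line 3 16 > Line 7 12 > Line 13 9 > Line 8 3 > Line 18 2.
Line 12: +14 to 15 (cap) ; 9 left.
Line 17: +2 to 3 (cap) ; 7 left.
Only 7 left; Line 3 takes them to reach 8.
Total = 3×1 + 26×15 + 16×8 + 18×3 + 12×1 + 9×3 = 614.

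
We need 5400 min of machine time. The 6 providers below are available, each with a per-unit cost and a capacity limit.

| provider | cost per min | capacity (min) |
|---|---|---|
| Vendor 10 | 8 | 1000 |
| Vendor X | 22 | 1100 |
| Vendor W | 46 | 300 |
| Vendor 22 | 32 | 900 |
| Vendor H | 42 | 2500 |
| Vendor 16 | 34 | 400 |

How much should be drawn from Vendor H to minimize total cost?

2000

Cheapest first:
Take 1000 from Vendor 10 at 8 ; need 4400 more.
Take 1100 from Vendor X at 22 ; need 3300 more.
Vendor 22 at 32: take all 900 min ; 2400 still needed.
Vendor 16 at 34: take all 400 min ; 2000 still needed.
Take 2000 from Vendor H at 42 to finish.
Vendor W: unused.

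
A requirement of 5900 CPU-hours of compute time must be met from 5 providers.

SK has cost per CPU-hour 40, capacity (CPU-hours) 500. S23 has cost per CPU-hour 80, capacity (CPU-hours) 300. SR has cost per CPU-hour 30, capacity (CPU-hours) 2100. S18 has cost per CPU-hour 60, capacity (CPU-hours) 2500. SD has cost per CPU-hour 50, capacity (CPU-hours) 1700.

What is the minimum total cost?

264000

Cheapest first:
SR (30): use full 2100 — 3800 CPU-hours to go.
Take 500 from SK at 40 — need 3300 more.
SD (50): use full 1700 — 1600 CPU-hours to go.
S18 at 60: take 1600 of its 2500 — requirement met.
S23: unused.
Cost = 2100×30 + 500×40 + 1700×50 + 1600×60 = 264000.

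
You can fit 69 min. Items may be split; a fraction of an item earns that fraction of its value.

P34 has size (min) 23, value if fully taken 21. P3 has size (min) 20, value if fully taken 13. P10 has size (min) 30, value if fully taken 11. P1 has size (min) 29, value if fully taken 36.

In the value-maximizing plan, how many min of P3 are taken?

17

Rank by value-to-size ratio: P1 36/29≈1.24, P34 21/23≈0.913, P3 13/20≈0.65, P10 11/30≈0.367.
Take all of P1 (29 min, value 36) ; 40 min left.
All 23 min of P34 fit (value 21) ; 17 remain.
Only 17 min remain; take 17/20 of P3 for value 13×17/20 = 11.05.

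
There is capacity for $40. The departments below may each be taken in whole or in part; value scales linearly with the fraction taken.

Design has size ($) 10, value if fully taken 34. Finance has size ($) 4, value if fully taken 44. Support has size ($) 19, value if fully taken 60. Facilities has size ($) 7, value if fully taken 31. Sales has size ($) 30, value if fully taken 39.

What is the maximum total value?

Sort by value density: Finance 44/4≈11, Facilities 31/7≈4.43, Design 34/10≈3.4, Support 60/19≈3.16, Sales 39/30≈1.3.
Take all of Finance (4 $, value 44) — 36 $ left.
Take all of Facilities (7 $, value 31) — 29 $ left.
Take all of Design (10 $, value 34) — 19 $ left.
Support: take in full, 19 $ for value 60 — 0 left.
Total value = 169.

169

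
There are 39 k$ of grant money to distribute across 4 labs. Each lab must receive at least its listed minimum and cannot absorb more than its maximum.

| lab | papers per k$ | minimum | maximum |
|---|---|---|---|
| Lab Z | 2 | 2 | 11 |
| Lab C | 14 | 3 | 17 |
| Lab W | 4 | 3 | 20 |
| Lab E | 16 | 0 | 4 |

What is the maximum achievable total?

370

Meeting every minimum uses 2+3+3+0 = 8 k$, leaving 31.
Highest papers per k$ first: Lab E 16 > Lab C 14 > Lab W 4 > Lab Z 2.
Lab E: +4 to 4 (cap) → 27 left.
Lab C takes 14 more to reach its cap of 17 → 13 left.
Lab W has room for 17 more but only 13 remain, so it gets 16.
Total = 2×2 + 14×17 + 4×16 + 16×4 = 370.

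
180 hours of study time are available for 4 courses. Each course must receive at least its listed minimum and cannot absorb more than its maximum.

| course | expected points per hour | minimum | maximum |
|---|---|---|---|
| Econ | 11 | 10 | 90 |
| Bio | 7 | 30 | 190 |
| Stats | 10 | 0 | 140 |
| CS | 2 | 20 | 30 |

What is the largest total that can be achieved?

Meeting every minimum uses 10+30+0+20 = 60 hours, leaving 120.
Rank by expected points per hour: Econ 11 > Stats 10 > Bio 7 > CS 2.
Econ: +80 to 90 (cap) — 40 left.
Stats: +40 (room for 140) → 40. Pool exhausted.
Total = 11×90 + 7×30 + 10×40 + 2×20 = 1640.

1640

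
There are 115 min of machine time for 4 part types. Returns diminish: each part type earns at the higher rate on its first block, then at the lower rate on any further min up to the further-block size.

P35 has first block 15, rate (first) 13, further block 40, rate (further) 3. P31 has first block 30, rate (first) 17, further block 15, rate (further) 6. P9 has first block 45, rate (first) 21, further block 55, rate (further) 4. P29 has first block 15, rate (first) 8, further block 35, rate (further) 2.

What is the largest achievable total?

Order all 8 blocks by rate: P9/T1 21 > P31/T1 17 > P35/T1 13 > P29/T1 8 > P31/T2 6 > P9/T2 4 > P35/T2 3 > P29/T2 2.
Fill P9 T1 block (45 at 21) → 70 left.
P31 T1 at 17: fill all 30 → 40 left.
P35/T1 (13): +15 → 25 left.
P29/T1 (8): +15 → 10 left.
10 remain; put them into P31 T2 at 6.
Total = 21×45 + 17×30 + 13×15 + 8×15 + 6×10 = 1830.

1830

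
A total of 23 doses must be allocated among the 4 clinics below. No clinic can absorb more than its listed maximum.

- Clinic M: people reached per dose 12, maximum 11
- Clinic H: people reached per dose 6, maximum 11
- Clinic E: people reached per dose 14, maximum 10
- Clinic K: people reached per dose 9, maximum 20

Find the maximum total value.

Highest people reached per dose first: Clinic E 14 > Clinic M 12 > Clinic K 9 > Clinic H 6.
Give Clinic E 10 to hit its cap of 10 ; 13 left.
Clinic M takes 11 to reach its cap of 11 ; 2 left.
Clinic K: +2 (room for 20) → 2. Pool exhausted.
Total = 12×11 + 14×10 + 9×2 = 290.

290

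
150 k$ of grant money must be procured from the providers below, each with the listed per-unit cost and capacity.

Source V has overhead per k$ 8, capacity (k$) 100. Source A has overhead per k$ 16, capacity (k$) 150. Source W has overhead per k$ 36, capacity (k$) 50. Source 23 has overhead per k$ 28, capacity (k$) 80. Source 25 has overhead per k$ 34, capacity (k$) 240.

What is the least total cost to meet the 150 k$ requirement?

Cheapest first:
Source V at 8: take all 100 k$ → 50 still needed.
Source A (16): take the remaining 50 → done.
Source 23, Source 25, Source W: unused.
Cost = 100×8 + 50×16 = 1600.

1600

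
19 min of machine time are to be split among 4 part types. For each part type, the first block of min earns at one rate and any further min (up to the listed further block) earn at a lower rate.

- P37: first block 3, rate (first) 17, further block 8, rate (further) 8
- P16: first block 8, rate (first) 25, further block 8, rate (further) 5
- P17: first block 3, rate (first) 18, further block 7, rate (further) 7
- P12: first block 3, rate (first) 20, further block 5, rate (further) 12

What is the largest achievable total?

389

Treat each block as its own option and order by rate: P16/first 25 > P12/first 20 > P17/first 18 > P37/first 17 > P12/second 12 > P37/second 8 > P17/second 7 > P16/second 5.
Fill P16 first block (8 at 25) — 11 left.
P12/first (20): +3 — 8 left.
Fill P17 first block (3 at 18) — 5 left.
P37 first at 17: fill all 3 — 2 left.
P12/second: +2 of 5 at 12; pool empty.
Total = 25×8 + 20×3 + 18×3 + 17×3 + 12×2 = 389.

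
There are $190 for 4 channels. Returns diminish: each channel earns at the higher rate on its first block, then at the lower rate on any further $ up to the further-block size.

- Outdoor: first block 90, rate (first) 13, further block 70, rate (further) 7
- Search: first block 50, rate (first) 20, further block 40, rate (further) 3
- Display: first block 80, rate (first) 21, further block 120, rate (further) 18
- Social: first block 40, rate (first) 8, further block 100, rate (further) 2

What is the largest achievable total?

Order all 8 blocks by rate: Display/first 21 > Search/first 20 > Display/second 18 > Outdoor/first 13 > Social/first 8 > Outdoor/second 7 > Search/second 3 > Social/second 2.
Fill Display first block (80 at 21) — 110 left.
Search first at 20: fill all 50 — 60 left.
Display/second: +60 of 120 at 18; pool empty.
Total = 21×80 + 20×50 + 18×60 = 3760.

3760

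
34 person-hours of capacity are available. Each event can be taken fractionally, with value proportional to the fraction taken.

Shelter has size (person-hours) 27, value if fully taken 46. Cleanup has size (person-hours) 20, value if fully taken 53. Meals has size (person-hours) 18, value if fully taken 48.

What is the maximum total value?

Best value per unit of size first: Meals 48/18≈2.67, Cleanup 53/20≈2.65, Shelter 46/27≈1.7.
All 18 person-hours of Meals fit (value 48) ; 16 remain.
16 person-hours left: a 16/20 share of Cleanup gives 53×16/20 = 42.4.
Total value = 90.4.

90.4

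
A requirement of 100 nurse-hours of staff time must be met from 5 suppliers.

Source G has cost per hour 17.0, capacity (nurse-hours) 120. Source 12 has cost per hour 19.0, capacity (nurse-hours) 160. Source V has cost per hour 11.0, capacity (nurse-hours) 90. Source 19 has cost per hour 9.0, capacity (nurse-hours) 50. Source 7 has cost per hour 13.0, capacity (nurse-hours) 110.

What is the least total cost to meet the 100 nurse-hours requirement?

Use suppliers in increasing cost order.
Source 19 at 9.0: take all 50 nurse-hours → 50 still needed.
Take 50 from Source V at 11.0 to finish.
Source 7, Source G, Source 12: unused.
Cost = 50×9.0 + 50×11.0 = 1000.

1000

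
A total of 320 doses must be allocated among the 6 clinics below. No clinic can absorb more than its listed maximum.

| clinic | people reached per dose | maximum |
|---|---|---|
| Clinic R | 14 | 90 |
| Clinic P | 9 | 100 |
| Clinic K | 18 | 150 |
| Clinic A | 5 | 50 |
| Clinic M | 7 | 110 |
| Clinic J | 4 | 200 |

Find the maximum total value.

4680

Rank by people reached per dose: Clinic K 18 > Clinic R 14 > Clinic P 9 > Clinic M 7 > Clinic A 5 > Clinic J 4.
Clinic K: +150 to 150 (cap) — 170 left.
Give Clinic R 90 to hit its cap of 90 — 80 left.
Only 80 left; Clinic P takes them to reach 80.
Total = 14×90 + 9×80 + 18×150 = 4680.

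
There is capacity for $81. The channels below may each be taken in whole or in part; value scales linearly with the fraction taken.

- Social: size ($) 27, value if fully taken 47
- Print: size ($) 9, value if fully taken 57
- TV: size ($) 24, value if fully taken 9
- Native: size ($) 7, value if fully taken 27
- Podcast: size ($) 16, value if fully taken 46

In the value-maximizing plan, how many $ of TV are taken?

22

Best value per unit of size first: Print 57/9≈6.33, Native 27/7≈3.86, Podcast 46/16≈2.88, Social 47/27≈1.74, TV 9/24≈0.375.
Take all of Print (9 $, value 57) ; 72 $ left.
Native: take in full, 7 $ for value 27 ; 65 left.
All 16 $ of Podcast fit (value 46) ; 49 remain.
All 27 $ of Social fit (value 47) ; 22 remain.
Only 22 $ remain; take 22/24 of TV for value 9×22/24 = 8.25.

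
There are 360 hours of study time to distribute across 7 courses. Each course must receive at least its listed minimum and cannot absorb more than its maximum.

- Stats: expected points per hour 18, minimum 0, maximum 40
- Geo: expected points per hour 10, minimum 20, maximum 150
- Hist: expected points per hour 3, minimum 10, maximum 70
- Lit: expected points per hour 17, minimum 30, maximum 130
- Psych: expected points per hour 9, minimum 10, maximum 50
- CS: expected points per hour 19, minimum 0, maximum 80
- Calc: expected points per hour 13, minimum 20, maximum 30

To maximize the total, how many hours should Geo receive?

Meeting every minimum uses 0+20+10+30+10+0+20 = 90 hours, leaving 270.
Order the courses by expected points per hour: CS 19 > Stats 18 > Lit 17 > Calc 13 > Geo 10 > Psych 9 > Hist 3.
CS: +80 to 80 (cap) ; 190 left.
Stats takes 40 more to reach its cap of 40 ; 150 left.
Lit: +100 to 130 (cap) ; 50 left.
Calc: +10 to 30 (cap) ; 40 left.
Only 40 left; Geo takes them to reach 60.

60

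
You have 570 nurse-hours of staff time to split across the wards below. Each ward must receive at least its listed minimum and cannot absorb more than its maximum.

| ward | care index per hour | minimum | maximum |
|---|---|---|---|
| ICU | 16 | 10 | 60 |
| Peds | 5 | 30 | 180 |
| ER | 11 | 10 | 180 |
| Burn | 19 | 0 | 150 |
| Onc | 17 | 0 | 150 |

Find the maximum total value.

8490

Meeting every minimum uses 10+30+10+0+0 = 50 nurse-hours, leaving 520.
Order the wards by care index per hour: Burn 19 > Onc 17 > ICU 16 > ER 11 > Peds 5.
Burn takes 150 more to reach its cap of 150 — 370 left.
Give Onc 150 more to hit its cap of 150 — 220 left.
ICU takes 50 more to reach its cap of 60 — 170 left.
Give ER 170 more to hit its cap of 180 — 0 left.
Total = 16×60 + 5×30 + 11×180 + 19×150 + 17×150 = 8490.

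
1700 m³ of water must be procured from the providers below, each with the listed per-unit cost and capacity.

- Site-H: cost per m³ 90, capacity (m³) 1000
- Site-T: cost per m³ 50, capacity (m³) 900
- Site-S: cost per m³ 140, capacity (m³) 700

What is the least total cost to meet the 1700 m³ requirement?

Use providers in increasing cost order.
Site-T at 50: take all 900 m³ — 800 still needed.
Site-H at 90: take 800 of its 1000 — requirement met.
Site-S: unused.
Cost = 900×50 + 800×90 = 117000.

117000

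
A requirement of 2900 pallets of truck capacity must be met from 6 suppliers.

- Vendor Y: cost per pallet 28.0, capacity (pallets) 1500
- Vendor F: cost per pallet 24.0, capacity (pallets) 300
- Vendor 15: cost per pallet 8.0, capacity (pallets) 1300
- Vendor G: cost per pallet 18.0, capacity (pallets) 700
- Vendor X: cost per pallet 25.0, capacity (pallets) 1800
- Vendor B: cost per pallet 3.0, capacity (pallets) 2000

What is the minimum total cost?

Use suppliers in increasing cost order.
Vendor B (3.0): use full 2000 — 900 pallets to go.
Vendor 15 (8.0): take the remaining 900 — done.
Vendor G, Vendor F, Vendor X, Vendor Y: unused.
Cost = 2000×3.0 + 900×8.0 = 13200.

13200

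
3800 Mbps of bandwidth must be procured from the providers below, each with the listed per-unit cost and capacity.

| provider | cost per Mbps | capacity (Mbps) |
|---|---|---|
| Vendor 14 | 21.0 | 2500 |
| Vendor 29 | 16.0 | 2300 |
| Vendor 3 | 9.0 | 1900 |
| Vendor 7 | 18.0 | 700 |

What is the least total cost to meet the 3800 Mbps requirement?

47500

Cheapest first:
Vendor 3 at 9.0: take all 1900 Mbps → 1900 still needed.
Vendor 29 at 16.0: take 1900 of its 2300 → requirement met.
Vendor 7, Vendor 14: unused.
Cost = 1900×9.0 + 1900×16.0 = 47500.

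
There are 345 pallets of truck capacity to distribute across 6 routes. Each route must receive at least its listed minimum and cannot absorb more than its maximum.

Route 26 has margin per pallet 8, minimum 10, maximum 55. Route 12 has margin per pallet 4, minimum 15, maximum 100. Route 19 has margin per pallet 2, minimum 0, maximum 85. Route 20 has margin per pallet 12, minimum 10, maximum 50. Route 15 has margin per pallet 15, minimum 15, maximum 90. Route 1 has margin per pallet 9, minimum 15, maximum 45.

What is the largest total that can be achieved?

3205

Meeting every minimum uses 10+15+0+10+15+15 = 65 pallets, leaving 280.
Highest margin per pallet first: Route 15 15 > Route 20 12 > Route 1 9 > Route 26 8 > Route 12 4 > Route 19 2.
Route 15 takes 75 more to reach its cap of 90 ; 205 left.
Route 20 takes 40 more to reach its cap of 50 ; 165 left.
Route 1: +30 to 45 (cap) ; 135 left.
Give Route 26 45 more to hit its cap of 55 ; 90 left.
Route 12: +85 to 100 (cap) ; 5 left.
Route 19: +5 (room for 85) → 5. Pool exhausted.
Total = 8×55 + 4×100 + 2×5 + 12×50 + 15×90 + 9×45 = 3205.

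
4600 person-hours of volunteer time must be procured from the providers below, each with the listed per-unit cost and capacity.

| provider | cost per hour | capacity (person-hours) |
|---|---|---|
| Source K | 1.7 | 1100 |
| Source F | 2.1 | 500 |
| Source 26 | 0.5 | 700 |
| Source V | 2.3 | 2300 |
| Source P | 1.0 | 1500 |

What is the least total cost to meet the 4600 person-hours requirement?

Cheapest first:
Source 26 (0.5): use full 700 ; 3900 person-hours to go.
Take 1500 from Source P at 1.0 ; need 2400 more.
Source K at 1.7: take all 1100 person-hours ; 1300 still needed.
Source F (2.1): use full 500 ; 800 person-hours to go.
Source V at 2.3: take 800 of its 2300 ; requirement met.
Cost = 700×0.5 + 1500×1.0 + 1100×1.7 + 500×2.1 + 800×2.3 = 6610.

6610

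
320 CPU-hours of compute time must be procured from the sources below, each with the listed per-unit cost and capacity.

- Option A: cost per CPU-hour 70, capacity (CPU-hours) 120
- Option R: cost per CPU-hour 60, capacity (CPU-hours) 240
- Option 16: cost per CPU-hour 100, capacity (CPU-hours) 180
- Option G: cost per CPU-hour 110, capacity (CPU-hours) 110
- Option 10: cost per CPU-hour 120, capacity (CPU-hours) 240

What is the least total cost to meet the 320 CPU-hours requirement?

20000

Cheapest first:
Option R (60): use full 240 → 80 CPU-hours to go.
Option A (70): take the remaining 80 → done.
Option 16, Option G, Option 10: unused.
Cost = 240×60 + 80×70 = 20000.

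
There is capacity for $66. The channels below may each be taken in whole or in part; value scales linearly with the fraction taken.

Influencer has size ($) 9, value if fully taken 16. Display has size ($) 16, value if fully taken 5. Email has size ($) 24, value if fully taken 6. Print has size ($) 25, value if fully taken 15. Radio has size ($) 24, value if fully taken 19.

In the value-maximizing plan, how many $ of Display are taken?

Rank by value-to-size ratio: Influencer 16/9≈1.78, Radio 19/24≈0.792, Print 15/25≈0.6, Display 5/16≈0.312, Email 6/24≈0.25.
Take all of Influencer (9 $, value 16) ; 57 $ left.
All 24 $ of Radio fit (value 19) ; 33 remain.
Take all of Print (25 $, value 15) ; 8 $ left.
Fill the last 8 $ with part of Display: 8/16 of it earns 2.5.

8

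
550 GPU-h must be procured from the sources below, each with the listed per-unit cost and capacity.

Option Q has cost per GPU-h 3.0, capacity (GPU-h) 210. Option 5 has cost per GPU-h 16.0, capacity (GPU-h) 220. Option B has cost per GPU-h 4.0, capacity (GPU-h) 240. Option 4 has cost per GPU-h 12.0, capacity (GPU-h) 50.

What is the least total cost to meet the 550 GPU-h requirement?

Use sources in increasing cost order.
Take 210 from Option Q at 3.0 — need 340 more.
Take 240 from Option B at 4.0 — need 100 more.
Option 4 at 12.0: take all 50 GPU-h — 50 still needed.
Option 5 at 16.0: take 50 of its 220 — requirement met.
Cost = 210×3.0 + 240×4.0 + 50×12.0 + 50×16.0 = 2990.

2990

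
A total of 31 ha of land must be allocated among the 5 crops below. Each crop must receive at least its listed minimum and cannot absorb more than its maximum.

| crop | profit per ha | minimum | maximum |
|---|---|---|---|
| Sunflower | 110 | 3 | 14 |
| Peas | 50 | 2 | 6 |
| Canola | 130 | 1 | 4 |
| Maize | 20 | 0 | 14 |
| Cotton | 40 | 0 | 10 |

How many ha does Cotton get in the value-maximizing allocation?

7

Meeting every minimum uses 3+2+1+0+0 = 6 ha, leaving 25.
Highest profit per ha first: Canola 130 > Sunflower 110 > Peas 50 > Cotton 40 > Maize 20.
Canola: +3 to 4 (cap) → 22 left.
Sunflower: +11 to 14 (cap) → 11 left.
Peas: +4 to 6 (cap) → 7 left.
Only 7 left; Cotton takes them to reach 7.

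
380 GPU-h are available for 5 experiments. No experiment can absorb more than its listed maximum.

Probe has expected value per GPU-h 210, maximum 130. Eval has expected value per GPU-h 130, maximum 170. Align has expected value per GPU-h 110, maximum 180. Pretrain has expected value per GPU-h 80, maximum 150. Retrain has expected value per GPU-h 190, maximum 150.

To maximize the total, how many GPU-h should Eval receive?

Order the experiments by expected value per GPU-h: Probe 210 > Retrain 190 > Eval 130 > Align 110 > Pretrain 80.
Probe takes 130 to reach its cap of 130 — 250 left.
Retrain: +150 to 150 (cap) — 100 left.
Eval has room for 170 but only 100 remain, so it gets 100.

100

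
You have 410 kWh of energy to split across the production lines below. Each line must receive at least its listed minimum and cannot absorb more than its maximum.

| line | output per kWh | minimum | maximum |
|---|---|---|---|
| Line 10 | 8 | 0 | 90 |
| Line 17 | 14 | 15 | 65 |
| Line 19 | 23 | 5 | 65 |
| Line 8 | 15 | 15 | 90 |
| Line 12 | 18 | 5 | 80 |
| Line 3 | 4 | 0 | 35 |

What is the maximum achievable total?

Meeting every minimum uses 0+15+5+15+5+0 = 40 kWh, leaving 370.
Rank by output per kWh: Line 19 23 > Line 12 18 > Line 8 15 > Line 17 14 > Line 10 8 > Line 3 4.
Line 19 takes 60 more to reach its cap of 65 — 310 left.
Line 12 takes 75 more to reach its cap of 80 — 235 left.
Line 8 takes 75 more to reach its cap of 90 — 160 left.
Line 17: +50 to 65 (cap) — 110 left.
Line 10 takes 90 more to reach its cap of 90 — 20 left.
Line 3: +20 (room for 35) → 20. Pool exhausted.
Total = 8×90 + 14×65 + 23×65 + 15×90 + 18×80 + 4×20 = 5995.

5995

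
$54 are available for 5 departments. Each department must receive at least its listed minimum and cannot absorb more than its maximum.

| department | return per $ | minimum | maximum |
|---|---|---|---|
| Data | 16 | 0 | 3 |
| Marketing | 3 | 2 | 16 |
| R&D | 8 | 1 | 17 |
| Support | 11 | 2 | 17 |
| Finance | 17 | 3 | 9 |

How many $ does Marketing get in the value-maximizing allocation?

Meeting every minimum uses 0+2+1+2+3 = 8 $, leaving 46.
Highest return per $ first: Finance 17 > Data 16 > Support 11 > R&D 8 > Marketing 3.
Finance: +6 to 9 (cap) ; 40 left.
Data: +3 to 3 (cap) ; 37 left.
Support: +15 to 17 (cap) ; 22 left.
Give R&D 16 more to hit its cap of 17 ; 6 left.
Only 6 left; Marketing takes them to reach 8.

8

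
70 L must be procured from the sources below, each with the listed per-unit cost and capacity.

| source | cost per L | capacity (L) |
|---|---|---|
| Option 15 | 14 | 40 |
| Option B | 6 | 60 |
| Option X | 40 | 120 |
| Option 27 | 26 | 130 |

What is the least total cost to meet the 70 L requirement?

Use sources in increasing cost order.
Option B (6): use full 60 → 10 L to go.
Take 10 from Option 15 at 14 to finish.
Option 27, Option X: unused.
Cost = 60×6 + 10×14 = 500.

500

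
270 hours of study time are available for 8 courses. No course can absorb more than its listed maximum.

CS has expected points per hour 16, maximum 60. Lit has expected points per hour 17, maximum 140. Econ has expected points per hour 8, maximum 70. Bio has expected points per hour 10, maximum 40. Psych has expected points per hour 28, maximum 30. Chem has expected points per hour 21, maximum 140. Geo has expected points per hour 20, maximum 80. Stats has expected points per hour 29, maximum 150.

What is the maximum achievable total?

7080

Order the courses by expected points per hour: Stats 29 > Psych 28 > Chem 21 > Geo 20 > Lit 17 > CS 16 > Bio 10 > Econ 8.
Give Stats 150 to hit its cap of 150 — 120 left.
Psych takes 30 to reach its cap of 30 — 90 left.
Chem has room for 140 but only 90 remain, so it gets 90.
Total = 28×30 + 21×90 + 29×150 = 7080.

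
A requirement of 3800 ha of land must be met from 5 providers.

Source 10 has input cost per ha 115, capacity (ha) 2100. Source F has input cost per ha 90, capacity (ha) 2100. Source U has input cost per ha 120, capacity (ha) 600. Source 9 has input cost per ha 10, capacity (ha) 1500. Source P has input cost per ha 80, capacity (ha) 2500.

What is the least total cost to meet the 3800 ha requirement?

199000

Cheapest first:
Source 9 at 10: take all 1500 ha — 2300 still needed.
Source P at 80: take 2300 of its 2500 — requirement met.
Source F, Source 10, Source U: unused.
Cost = 1500×10 + 2300×80 = 199000.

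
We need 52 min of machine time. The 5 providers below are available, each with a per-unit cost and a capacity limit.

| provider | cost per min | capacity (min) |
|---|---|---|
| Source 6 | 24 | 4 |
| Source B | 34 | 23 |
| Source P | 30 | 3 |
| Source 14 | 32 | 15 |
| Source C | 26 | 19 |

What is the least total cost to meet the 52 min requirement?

Use providers in increasing cost order.
Source 6 (24): use full 4 → 48 min to go.
Source C at 26: take all 19 min → 29 still needed.
Source P at 30: take all 3 min → 26 still needed.
Source 14 at 32: take all 15 min → 11 still needed.
Take 11 from Source B at 34 to finish.
Cost = 4×24 + 19×26 + 3×30 + 15×32 + 11×34 = 1534.

1534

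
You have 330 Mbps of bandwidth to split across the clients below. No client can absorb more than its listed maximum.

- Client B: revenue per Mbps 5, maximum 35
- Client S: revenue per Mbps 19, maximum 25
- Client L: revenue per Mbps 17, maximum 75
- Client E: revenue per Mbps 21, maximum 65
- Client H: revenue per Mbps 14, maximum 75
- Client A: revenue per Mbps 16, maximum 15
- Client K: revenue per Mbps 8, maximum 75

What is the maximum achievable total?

5005

Rank by revenue per Mbps: Client E 21 > Client S 19 > Client L 17 > Client A 16 > Client H 14 > Client K 8 > Client B 5.
Client E takes 65 to reach its cap of 65 — 265 left.
Client S: +25 to 25 (cap) — 240 left.
Give Client L 75 to hit its cap of 75 — 165 left.
Client A: +15 to 15 (cap) — 150 left.
Client H takes 75 to reach its cap of 75 — 75 left.
Give Client K 75 to hit its cap of 75 — 0 left.
Total = 19×25 + 17×75 + 21×65 + 14×75 + 16×15 + 8×75 = 5005.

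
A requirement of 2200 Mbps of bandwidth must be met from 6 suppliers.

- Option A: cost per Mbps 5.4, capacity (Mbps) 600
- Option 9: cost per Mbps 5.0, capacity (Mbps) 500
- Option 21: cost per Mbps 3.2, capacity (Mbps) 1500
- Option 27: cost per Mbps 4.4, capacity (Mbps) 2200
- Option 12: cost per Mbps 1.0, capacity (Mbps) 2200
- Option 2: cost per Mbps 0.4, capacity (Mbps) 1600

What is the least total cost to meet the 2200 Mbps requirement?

1240

Fill from the cheapest supplier first.
Option 2 at 0.4: take all 1600 Mbps → 600 still needed.
Take 600 from Option 12 at 1.0 to finish.
Option 21, Option 27, Option 9, Option A: unused.
Cost = 1600×0.4 + 600×1.0 = 1240.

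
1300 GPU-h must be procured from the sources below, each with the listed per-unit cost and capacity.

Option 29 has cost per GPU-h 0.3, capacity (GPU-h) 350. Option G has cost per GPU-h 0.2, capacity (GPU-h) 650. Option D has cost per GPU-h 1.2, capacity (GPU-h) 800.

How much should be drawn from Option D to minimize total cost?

300

Use sources in increasing cost order.
Option G (0.2): use full 650 ; 650 GPU-h to go.
Take 350 from Option 29 at 0.3 ; need 300 more.
Option D at 1.2: take 300 of its 800 ; requirement met.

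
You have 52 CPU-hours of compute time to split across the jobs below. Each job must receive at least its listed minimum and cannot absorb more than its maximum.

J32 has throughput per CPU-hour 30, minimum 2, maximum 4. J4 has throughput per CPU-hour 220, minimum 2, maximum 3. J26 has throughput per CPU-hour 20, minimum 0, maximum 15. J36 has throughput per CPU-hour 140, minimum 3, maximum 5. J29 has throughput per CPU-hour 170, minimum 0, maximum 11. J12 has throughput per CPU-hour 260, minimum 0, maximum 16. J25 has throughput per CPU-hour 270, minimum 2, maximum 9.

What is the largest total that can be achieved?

Meeting every minimum uses 2+2+0+3+0+0+2 = 9 CPU-hours, leaving 43.
Highest throughput per CPU-hour first: J25 270 > J12 260 > J4 220 > J29 170 > J36 140 > J32 30 > J26 20.
J25: +7 to 9 (cap) ; 36 left.
J12: +16 to 16 (cap) ; 20 left.
Give J4 1 more to hit its cap of 3 ; 19 left.
J29 takes 11 more to reach its cap of 11 ; 8 left.
J36 takes 2 more to reach its cap of 5 ; 6 left.
J32: +2 to 4 (cap) ; 4 left.
J26: +4 (room for 15) → 4. Pool exhausted.
Total = 30×4 + 220×3 + 20×4 + 140×5 + 170×11 + 260×16 + 270×9 = 10020.

10020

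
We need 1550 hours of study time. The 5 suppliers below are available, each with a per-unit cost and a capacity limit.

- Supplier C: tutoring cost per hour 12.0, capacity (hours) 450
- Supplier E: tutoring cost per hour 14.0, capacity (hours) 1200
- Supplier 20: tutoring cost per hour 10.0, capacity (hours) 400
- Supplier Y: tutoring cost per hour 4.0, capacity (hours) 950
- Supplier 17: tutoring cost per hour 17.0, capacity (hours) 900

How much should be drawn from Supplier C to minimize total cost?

200

Fill from the cheapest supplier first.
Take 950 from Supplier Y at 4.0 → need 600 more.
Take 400 from Supplier 20 at 10.0 → need 200 more.
Supplier C at 12.0: take 200 of its 450 → requirement met.
Supplier E, Supplier 17: unused.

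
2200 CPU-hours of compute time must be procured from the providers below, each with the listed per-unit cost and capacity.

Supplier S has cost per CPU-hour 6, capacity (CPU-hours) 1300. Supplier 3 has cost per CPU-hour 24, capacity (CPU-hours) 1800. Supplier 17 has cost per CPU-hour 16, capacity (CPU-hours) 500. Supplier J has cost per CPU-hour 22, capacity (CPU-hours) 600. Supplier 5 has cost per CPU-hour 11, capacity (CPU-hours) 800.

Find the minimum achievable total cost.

Fill from the cheapest provider first.
Supplier S (6): use full 1300 → 900 CPU-hours to go.
Supplier 5 (11): use full 800 → 100 CPU-hours to go.
Supplier 17 at 16: take 100 of its 500 → requirement met.
Supplier J, Supplier 3: unused.
Cost = 1300×6 + 800×11 + 100×16 = 18200.

18200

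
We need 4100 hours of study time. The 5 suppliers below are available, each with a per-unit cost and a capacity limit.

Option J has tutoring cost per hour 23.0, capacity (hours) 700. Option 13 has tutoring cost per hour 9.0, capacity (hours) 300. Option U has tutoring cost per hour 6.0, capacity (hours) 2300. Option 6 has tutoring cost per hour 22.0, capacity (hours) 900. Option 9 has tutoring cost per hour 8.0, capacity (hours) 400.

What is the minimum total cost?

44100

Cheapest first:
Take 2300 from Option U at 6.0 — need 1800 more.
Take 400 from Option 9 at 8.0 — need 1400 more.
Take 300 from Option 13 at 9.0 — need 1100 more.
Option 6 (22.0): use full 900 — 200 hours to go.
Take 200 from Option J at 23.0 to finish.
Cost = 2300×6.0 + 400×8.0 + 300×9.0 + 900×22.0 + 200×23.0 = 44100.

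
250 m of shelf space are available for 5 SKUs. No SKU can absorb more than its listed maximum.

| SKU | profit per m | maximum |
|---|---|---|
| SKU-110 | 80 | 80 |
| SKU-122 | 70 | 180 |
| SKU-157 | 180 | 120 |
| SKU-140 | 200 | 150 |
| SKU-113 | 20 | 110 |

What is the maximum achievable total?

48000

Highest profit per m first: SKU-140 200 > SKU-157 180 > SKU-110 80 > SKU-122 70 > SKU-113 20.
Give SKU-140 150 to hit its cap of 150 — 100 left.
SKU-157 has room for 120 but only 100 remain, so it gets 100.
Total = 180×100 + 200×150 = 48000.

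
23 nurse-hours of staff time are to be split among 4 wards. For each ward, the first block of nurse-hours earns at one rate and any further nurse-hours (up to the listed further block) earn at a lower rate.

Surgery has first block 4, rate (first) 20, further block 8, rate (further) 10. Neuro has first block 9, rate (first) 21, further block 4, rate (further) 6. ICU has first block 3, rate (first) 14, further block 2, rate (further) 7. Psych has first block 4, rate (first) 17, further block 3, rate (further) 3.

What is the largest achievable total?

409

Rank every tier by rate: Neuro/tier1 21 > Surgery/tier1 20 > Psych/tier1 17 > ICU/tier1 14 > Surgery/tier2 10 > ICU/tier2 7 > Neuro/tier2 6 > Psych/tier2 3.
Fill Neuro tier1 block (9 at 21) ; 14 left.
Surgery tier1 at 20: fill all 4 ; 10 left.
Psych/tier1 (17): +4 ; 6 left.
Fill ICU tier1 block (3 at 14) ; 3 left.
Surgery tier2 at 10: only 3 left, fill 3.
Total = 21×9 + 20×4 + 17×4 + 14×3 + 10×3 = 409.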